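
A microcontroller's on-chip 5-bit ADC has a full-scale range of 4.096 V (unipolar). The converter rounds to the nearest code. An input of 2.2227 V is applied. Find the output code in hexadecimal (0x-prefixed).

code 0x11 (decimal 17)

With 32 levels over 4.096 V, one step is 128.000 mV.
(2.2227 − 0) / 0.128 = 17.365 LSBs.
Round → code 17.
In hexadecimal (0x-prefixed): 0x11.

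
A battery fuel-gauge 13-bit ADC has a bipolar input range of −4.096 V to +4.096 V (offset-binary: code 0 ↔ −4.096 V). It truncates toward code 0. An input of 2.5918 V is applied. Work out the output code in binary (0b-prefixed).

Full-scale span = 8.192 V; LSB = 8.192/2^13 = 1.000 mV.
Input sits at 6687.800 steps above V_low.
Floor → code 6687.
In binary (0b-prefixed): 0b1101000011111.

code 0b1101000011111 (decimal 6687)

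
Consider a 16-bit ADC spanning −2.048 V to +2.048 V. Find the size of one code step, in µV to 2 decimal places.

62.50 µV

Full-scale span = 4.096 V.
LSB = 4.096 / 2^16 = 4.096 / 65536 = 6.25e-05 V = 62.50 µV.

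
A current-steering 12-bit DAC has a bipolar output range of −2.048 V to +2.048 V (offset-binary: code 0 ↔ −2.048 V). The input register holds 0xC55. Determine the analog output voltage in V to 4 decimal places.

LSB = 4.096 V / 2^12 = 1.000 mV.
Code 0xC55 = 3157 decimal.
V_out = (−2.048) + 3157 × 0.001 V = 1.109 V.

1.1090 V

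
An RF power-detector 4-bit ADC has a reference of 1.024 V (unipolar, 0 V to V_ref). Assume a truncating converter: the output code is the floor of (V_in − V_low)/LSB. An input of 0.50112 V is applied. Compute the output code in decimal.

With 16 levels over 1.024 V, one step is 64.000 mV.
(0.50112 − 0) / 0.064 = 7.830 LSBs.
So the output code is 7.

code 7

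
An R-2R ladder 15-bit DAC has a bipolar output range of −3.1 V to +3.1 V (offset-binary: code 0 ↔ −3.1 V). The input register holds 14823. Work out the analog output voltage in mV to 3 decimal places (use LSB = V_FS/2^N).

LSB = 6.2 V / 2^15 = 189.21 µV.
V_out = (−3.1) + 14823 × 0.000189209 V = -0.295355 V.
= -295.355 mV.

-295.355 mV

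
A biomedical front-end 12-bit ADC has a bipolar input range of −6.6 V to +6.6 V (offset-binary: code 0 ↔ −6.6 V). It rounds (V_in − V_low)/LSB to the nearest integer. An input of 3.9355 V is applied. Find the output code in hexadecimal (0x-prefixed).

code 0xCC5 (decimal 3269)

Full-scale span = 13.2 V; LSB = 13.2/2^12 = 3.223 mV.
(V_in − V_low)/LSB = (3.9355 − (−6.6)) / 0.00322266 = 3269.198.
round(3269.198) = 3269.
In hexadecimal (0x-prefixed): 0xCC5.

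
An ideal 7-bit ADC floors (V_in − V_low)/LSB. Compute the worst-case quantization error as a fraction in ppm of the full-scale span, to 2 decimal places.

7812.50 ppm

Truncating → worst-case error = 1 LSB = V_FS/2^7, so 1e+06/128 = 7812.5 ppm of full scale.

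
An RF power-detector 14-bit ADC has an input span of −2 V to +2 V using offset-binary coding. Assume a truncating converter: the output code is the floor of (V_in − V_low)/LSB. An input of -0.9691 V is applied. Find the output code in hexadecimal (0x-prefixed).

code 0x107E (decimal 4222)

With 16384 levels over 4 V, one step is 244.14 µV.
Input sits at 4222.566 steps above V_low.
So the output code is 4222.
In hexadecimal (0x-prefixed): 0x107E.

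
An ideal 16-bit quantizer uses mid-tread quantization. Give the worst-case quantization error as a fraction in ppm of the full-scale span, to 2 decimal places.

Rounding → worst-case error = ½ LSB = V_FS/2^17, so 1e+06/131072 = 7.62939 ppm of full scale.

7.63 ppm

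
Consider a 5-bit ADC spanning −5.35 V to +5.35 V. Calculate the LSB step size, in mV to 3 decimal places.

334.375 mV

Full-scale span = 10.7 V.
LSB = 10.7 / 2^5 = 10.7 / 32 = 0.334375 V = 334.375 mV.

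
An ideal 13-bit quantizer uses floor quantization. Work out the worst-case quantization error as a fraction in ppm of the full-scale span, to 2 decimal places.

Truncating → worst-case error = 1 LSB = V_FS/2^13, so 1e+06/8192 = 122.07 ppm of full scale.

122.07 ppm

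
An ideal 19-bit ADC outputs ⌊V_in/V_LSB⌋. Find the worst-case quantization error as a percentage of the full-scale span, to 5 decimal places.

0.00019 %

Truncating → worst-case error = 1 LSB = V_FS/2^19, so 100/524288 = 0.000190735 % of full scale.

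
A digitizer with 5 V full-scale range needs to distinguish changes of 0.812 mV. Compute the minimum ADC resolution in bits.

13 bits

Number of steps required ≥ 5 V / 0.812 mV = 6157.64.
Need 2^N ≥ 6157.64; 2^12 = 4096, 2^13 = 8192.
Minimum N = 13.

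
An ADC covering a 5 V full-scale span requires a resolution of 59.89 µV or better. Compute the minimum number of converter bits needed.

Number of steps required ≥ 5 V / 59.89 µV = 83486.39.
Need 2^N ≥ 83486.39; 2^16 = 65536, 2^17 = 131072.
Minimum N = 17.

17 bits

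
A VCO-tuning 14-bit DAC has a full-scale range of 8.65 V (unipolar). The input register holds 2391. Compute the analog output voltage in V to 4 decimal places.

LSB = 8.65 V / 2^14 = 0.528 mV.
V_out = 0 + 2391 × 0.000527954 V = 1.26234 V.

1.2623 V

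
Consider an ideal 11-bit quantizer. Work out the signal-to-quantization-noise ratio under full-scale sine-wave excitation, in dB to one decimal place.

SNR ≈ 6.02·N + 1.76 dB = 6.02·11 + 1.76 = 67.98 dB.

68.0 dB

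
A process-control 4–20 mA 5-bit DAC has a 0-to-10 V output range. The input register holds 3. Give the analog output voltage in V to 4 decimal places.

LSB = 10 V / 2^5 = 312.500 mV.
V_out = 0 + 3 × 0.3125 V = 0.9375 V.

0.9375 V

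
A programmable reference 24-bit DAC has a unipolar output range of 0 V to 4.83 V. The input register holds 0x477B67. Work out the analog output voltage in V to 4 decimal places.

1.3487 V

LSB = 4.83 V / 2^24 = 0.29 µV.
Code 0x477B67 = 4684647 decimal.
V_out = 0 + 4684647 × 2.8789e-07 V = 1.34867 V.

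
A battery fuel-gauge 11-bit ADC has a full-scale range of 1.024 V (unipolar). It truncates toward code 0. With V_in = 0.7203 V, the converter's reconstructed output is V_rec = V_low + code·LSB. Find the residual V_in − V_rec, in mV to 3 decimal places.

One LSB is 1.024 V / 2048 = 0.500 mV.
(0.7203 − 0)/0.0005 = 1440.6000; ⌊·⌋ gives code 1440.
V_rec = 0 + 1440·0.0005 = 0.72 V.
Difference: 0.0003 V → 0.300 mV.

0.300 mV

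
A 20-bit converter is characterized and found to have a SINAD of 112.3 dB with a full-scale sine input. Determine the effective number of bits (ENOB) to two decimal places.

18.36 bits

ENOB = (SINAD − 1.76) / 6.02 = (112.3 − 1.76)/6.02 = 18.362.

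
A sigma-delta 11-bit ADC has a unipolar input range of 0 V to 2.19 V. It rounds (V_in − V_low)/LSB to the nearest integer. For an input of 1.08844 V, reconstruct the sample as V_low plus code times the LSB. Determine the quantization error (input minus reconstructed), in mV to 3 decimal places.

-0.144 mV

LSB = 2.19/2^11 = 1.069 mV.
Scaled input = 1017.8654 LSBs, so code = 1018.
Code 1018 maps back to 0 + 1018×0.00106934 V = 1.088584 V.
V_in − V_rec = -0.000143984 V = -0.144 mV.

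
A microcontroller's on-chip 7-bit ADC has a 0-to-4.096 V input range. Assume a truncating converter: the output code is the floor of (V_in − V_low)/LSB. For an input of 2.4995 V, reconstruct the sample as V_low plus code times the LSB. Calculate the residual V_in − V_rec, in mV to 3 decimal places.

3.500 mV

LSB = 4.096/2^7 = 32.000 mV.
(V_in − V_low)/LSB = (2.4995 − 0)/0.032 = 78.1094 → code 78 (floor).
Reconstructed: 2.496 V.
V_in − V_rec = 0.0035 V = 3.500 mV.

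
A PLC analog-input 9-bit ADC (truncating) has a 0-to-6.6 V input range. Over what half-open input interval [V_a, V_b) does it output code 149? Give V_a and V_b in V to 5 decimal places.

[1.92070 V, 1.93359 V)

LSB = 6.6/2^9 = 12.891 mV.
V_a = V_low + 149·LSB = 1.9207 V; V_b = V_low + 150·LSB = 1.93359 V.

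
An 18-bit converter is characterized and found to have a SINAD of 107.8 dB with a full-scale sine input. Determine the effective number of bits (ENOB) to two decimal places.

17.61 bits

ENOB = (SINAD − 1.76) / 6.02 = (107.8 − 1.76)/6.02 = 17.615.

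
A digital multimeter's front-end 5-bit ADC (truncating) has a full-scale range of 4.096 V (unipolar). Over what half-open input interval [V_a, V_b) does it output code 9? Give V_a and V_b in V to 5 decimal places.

[1.15200 V, 1.28000 V)

LSB = 4.096/2^5 = 128.000 mV.
V_a = V_low + 9·LSB = 1.152 V; V_b = V_low + 10·LSB = 1.28 V.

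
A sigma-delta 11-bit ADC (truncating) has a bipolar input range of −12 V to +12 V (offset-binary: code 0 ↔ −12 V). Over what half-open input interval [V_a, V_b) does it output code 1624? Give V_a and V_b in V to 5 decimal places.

LSB = 24/2^11 = 11.719 mV.
V_a = V_low + 1624·LSB = 7.03125 V; V_b = V_low + 1625·LSB = 7.04297 V.

[7.03125 V, 7.04297 V)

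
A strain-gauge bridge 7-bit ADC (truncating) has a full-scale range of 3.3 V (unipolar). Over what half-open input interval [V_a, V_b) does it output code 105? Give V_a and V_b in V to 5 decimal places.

[2.70703 V, 2.73281 V)

LSB = 3.3/2^7 = 25.781 mV.
V_a = V_low + 105·LSB = 2.70703 V; V_b = V_low + 106·LSB = 2.73281 V.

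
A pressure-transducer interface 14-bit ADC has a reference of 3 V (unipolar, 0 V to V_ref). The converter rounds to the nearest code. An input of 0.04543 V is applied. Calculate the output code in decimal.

LSB = 3 V / 16384 = 183.11 µV.
(0.04543 − 0) / 0.000183105 = 248.108 LSBs.
So the output code is 248.

code 248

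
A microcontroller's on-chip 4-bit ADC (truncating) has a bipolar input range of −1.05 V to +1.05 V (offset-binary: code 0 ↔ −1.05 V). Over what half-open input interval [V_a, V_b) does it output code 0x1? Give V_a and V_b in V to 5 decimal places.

LSB = 2.1/2^4 = 131.250 mV.
Code 0x1 = 1 decimal.
V_a = V_low + 1·LSB = -0.91875 V; V_b = V_low + 2·LSB = -0.7875 V.

[-0.91875 V, -0.78750 V)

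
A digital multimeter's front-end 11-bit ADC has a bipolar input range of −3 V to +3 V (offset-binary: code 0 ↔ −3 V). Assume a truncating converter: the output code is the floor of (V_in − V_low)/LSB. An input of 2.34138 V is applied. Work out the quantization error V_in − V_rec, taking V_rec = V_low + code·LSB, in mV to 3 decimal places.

Step size: 6 V ÷ 2^11 = 2.930 mV.
(2.34138 − (−3))/0.00292969 = 1823.1910; ⌊·⌋ gives code 1823.
Code 1823 maps back to (−3) + 1823×0.00292969 V = 2.3408203 V.
Difference: 0.000559687 V → 0.560 mV.

0.560 mV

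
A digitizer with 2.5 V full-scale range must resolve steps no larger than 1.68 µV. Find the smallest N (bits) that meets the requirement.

Number of steps required ≥ 2.5 V / 1.68 µV = 1488095.24.
Need 2^N ≥ 1488095.24; 2^20 = 1048576, 2^21 = 2097152.
Minimum N = 21.

21 bits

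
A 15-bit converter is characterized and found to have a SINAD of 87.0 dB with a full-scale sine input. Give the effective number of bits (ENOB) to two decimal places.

ENOB = (SINAD − 1.76) / 6.02 = (87.0 − 1.76)/6.02 = 14.159.

14.16 bits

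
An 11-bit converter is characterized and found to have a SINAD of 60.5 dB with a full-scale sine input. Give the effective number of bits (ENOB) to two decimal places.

9.76 bits

ENOB = (SINAD − 1.76) / 6.02 = (60.5 − 1.76)/6.02 = 9.757.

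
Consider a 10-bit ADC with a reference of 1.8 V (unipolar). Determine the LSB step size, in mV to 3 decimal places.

Full-scale span = 1.8 V.
LSB = 1.8 / 2^10 = 1.8 / 1024 = 0.00175781 V = 1.758 mV.

1.758 mV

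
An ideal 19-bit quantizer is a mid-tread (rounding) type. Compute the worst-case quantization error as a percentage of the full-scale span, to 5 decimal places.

0.00010 %

Rounding → worst-case error = ½ LSB = V_FS/2^20, so 100/1048576 = 9.53674e-05 % of full scale.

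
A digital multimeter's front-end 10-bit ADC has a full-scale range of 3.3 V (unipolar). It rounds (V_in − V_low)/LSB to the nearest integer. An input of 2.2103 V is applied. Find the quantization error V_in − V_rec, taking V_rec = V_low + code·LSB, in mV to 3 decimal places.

LSB = 3.3/2^10 = 3.223 mV.
Scaled input = 685.8628 LSBs, so code = 686.
Code 686 maps back to 0 + 686×0.00322266 V = 2.2107422 V.
Difference: -0.000442187 V → -0.442 mV.

-0.442 mV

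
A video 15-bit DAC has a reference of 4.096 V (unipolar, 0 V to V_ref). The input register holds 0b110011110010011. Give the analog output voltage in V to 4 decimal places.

3.3144 V

LSB = 4.096 V / 2^15 = 125.00 µV.
Code 0b110011110010011 = 26515 decimal.
V_out = 0 + 26515 × 0.000125 V = 3.31438 V.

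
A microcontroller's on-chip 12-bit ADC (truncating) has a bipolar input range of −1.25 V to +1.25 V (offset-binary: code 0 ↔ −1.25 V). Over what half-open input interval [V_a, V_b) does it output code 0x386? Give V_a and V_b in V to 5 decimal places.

LSB = 2.5/2^12 = 0.610 mV.
Code 0x386 = 902 decimal.
V_a = V_low + 902·LSB = -0.699463 V; V_b = V_low + 903·LSB = -0.698853 V.

[-0.69946 V, -0.69885 V)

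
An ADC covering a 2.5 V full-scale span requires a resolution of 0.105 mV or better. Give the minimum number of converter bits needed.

15 bits

Number of steps required ≥ 2.5 V / 0.105 mV = 23809.52.
Need 2^N ≥ 23809.52; 2^14 = 16384, 2^15 = 32768.
Minimum N = 15.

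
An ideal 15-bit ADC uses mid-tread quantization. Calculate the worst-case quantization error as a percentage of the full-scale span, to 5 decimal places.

Rounding → worst-case error = ½ LSB = V_FS/2^16, so 100/65536 = 0.00152588 % of full scale.

0.00153 %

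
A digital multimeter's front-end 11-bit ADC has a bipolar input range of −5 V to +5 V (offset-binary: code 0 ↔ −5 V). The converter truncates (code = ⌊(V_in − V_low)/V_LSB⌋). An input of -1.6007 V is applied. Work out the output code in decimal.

Full-scale span = 10 V; LSB = 10/2^11 = 4.883 mV.
(-1.6007 − (−5)) / 0.00488281 = 696.177 LSBs.
Floor → code 696.

code 696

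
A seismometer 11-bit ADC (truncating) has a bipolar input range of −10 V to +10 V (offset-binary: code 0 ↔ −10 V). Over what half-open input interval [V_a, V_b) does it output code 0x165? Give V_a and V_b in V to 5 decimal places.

LSB = 20/2^11 = 9.766 mV.
Code 0x165 = 357 decimal.
V_a = V_low + 357·LSB = -6.51367 V; V_b = V_low + 358·LSB = -6.50391 V.

[-6.51367 V, -6.50391 V)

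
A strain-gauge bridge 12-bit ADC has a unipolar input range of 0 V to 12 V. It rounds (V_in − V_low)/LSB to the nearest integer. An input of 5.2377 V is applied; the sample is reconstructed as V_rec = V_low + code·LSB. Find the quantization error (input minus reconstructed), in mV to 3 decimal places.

-0.581 mV

LSB = 12/2^12 = 2.930 mV.
(V_in − V_low)/LSB = (5.2377 − 0)/0.00292969 = 1787.8016 → code 1788 (round).
Reconstructed: 5.2382812 V.
Difference: -0.00058125 V → -0.581 mV.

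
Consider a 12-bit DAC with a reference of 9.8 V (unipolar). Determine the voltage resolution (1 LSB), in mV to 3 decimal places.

2.393 mV

Full-scale span = 9.8 V.
LSB = 9.8 / 2^12 = 9.8 / 4096 = 0.00239258 V = 2.393 mV.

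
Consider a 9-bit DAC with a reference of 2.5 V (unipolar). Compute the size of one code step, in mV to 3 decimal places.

Full-scale span = 2.5 V.
LSB = 2.5 / 2^9 = 2.5 / 512 = 0.00488281 V = 4.883 mV.

4.883 mV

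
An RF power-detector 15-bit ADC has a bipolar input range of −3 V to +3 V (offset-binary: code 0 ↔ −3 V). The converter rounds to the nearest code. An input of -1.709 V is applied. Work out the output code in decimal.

Full-scale span = 6 V; LSB = 6/2^15 = 183.11 µV.
(V_in − V_low)/LSB = (-1.709 − (−3)) / 0.000183105 = 7050.581.
Round → code 7051.

code 7051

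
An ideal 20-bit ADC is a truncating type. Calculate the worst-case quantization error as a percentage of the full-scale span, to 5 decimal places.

0.00010 %

Truncating → worst-case error = 1 LSB = V_FS/2^20, so 100/1048576 = 9.53674e-05 % of full scale.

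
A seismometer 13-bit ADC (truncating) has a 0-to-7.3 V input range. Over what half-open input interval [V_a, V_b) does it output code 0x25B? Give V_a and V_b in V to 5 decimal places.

LSB = 7.3/2^13 = 0.891 mV.
Code 0x25B = 603 decimal.
V_a = V_low + 603·LSB = 0.537341 V; V_b = V_low + 604·LSB = 0.538232 V.

[0.53734 V, 0.53823 V)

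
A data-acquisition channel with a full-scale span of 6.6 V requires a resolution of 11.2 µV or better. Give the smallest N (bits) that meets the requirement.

20 bits

Number of steps required ≥ 6.6 V / 11.2 µV = 589285.71.
Need 2^N ≥ 589285.71; 2^19 = 524288, 2^20 = 1048576.
Minimum N = 20.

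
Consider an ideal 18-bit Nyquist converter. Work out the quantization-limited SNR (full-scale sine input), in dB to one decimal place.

SNR ≈ 6.02·N + 1.76 dB = 6.02·18 + 1.76 = 110.12 dB.

110.1 dB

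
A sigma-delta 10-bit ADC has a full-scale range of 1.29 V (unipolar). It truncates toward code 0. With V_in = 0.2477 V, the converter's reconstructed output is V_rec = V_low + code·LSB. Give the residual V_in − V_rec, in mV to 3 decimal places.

Step size: 1.29 V ÷ 2^10 = 1.260 mV.
Scaled input = 196.6239 LSBs, so code = 196.
V_rec = 0 + 196·0.00125977 = 0.24691406 V.
V_in − V_rec = 0.000785937 V = 0.786 mV.

0.786 mV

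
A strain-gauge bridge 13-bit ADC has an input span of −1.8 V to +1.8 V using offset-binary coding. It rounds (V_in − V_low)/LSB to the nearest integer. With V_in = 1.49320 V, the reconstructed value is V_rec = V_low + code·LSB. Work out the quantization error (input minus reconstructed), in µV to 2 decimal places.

LSB = 3.6/2^13 = 439.45 µV.
(1.49320 − (−1.8))/0.000439453 = 7493.8596; round gives code 7494.
Code 7494 maps back to (−1.8) + 7494×0.000439453 V = 1.4932617 V.
Error = 1.49320 − 1.4932617 = -6.17188e-05 V = -61.72 µV.

-61.72 µV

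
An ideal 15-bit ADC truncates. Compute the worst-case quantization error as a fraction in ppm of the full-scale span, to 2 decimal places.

30.52 ppm

Truncating → worst-case error = 1 LSB = V_FS/2^15, so 1e+06/32768 = 30.5176 ppm of full scale.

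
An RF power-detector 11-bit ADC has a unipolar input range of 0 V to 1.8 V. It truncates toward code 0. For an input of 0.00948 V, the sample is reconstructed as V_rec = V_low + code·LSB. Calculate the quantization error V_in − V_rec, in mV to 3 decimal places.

0.691 mV

One LSB is 1.8 V / 2048 = 0.879 mV.
Scaled input = 10.7861 LSBs, so code = 10.
Reconstructed: 0.0087890625 V.
Error = 0.00948 − 0.0087890625 = 0.000690938 V = 0.691 mV.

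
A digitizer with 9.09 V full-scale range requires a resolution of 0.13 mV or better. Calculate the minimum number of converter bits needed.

17 bits

Number of steps required ≥ 9.09 V / 0.13 mV = 69923.08.
Need 2^N ≥ 69923.08; 2^16 = 65536, 2^17 = 131072.
Minimum N = 17.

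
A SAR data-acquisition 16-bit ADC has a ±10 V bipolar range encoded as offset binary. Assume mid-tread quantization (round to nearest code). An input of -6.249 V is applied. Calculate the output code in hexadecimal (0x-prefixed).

code 0x3003 (decimal 12291)

Full-scale span = 20 V; LSB = 20/2^16 = 305.18 µV.
(-6.249 − (−10)) / 0.000305176 = 12291.277 LSBs.
Round → code 12291.
In hexadecimal (0x-prefixed): 0x3003.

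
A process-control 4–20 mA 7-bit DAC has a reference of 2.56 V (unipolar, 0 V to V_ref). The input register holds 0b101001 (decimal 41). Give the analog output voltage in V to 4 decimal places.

0.8200 V

LSB = 2.56 V / 2^7 = 20.000 mV.
Code 0b101001 = 41 decimal.
V_out = 0 + 41 × 0.02 V = 0.82 V.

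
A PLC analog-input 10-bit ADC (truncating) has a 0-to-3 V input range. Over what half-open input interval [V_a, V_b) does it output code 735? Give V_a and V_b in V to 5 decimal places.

[2.15332 V, 2.15625 V)

LSB = 3/2^10 = 2.930 mV.
V_a = V_low + 735·LSB = 2.15332 V; V_b = V_low + 736·LSB = 2.15625 V.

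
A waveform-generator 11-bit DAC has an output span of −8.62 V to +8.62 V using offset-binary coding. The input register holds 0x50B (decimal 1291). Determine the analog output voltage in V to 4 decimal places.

LSB = 17.24 V / 2^11 = 8.418 mV.
Code 0x50B = 1291 decimal.
V_out = (−8.62) + 1291 × 0.00841797 V = 2.2476 V.

2.2476 V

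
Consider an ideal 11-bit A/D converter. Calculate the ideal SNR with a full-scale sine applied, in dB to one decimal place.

68.0 dB

SNR ≈ 6.02·N + 1.76 dB = 6.02·11 + 1.76 = 67.98 dB.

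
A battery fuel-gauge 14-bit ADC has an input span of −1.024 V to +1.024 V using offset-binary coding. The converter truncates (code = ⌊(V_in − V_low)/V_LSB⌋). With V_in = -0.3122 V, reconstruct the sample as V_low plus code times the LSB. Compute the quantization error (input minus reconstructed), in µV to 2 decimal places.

50.00 µV

Step size: 2.048 V ÷ 2^14 = 125.00 µV.
Scaled input = 5694.4000 LSBs, so code = 5694.
V_rec = (−1.024) + 5694·0.000125 = -0.31225 V.
Error = -0.3122 − (−0.31225) = 5e-05 V = 50.00 µV.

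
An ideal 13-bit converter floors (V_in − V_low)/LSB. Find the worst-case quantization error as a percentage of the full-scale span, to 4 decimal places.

Truncating → worst-case error = 1 LSB = V_FS/2^13, so 100/8192 = 0.012207 % of full scale.

0.0122 %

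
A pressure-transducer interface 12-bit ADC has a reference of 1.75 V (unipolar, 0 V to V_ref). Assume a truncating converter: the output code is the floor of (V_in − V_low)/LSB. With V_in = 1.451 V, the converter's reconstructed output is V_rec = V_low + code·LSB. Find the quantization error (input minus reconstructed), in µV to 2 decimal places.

LSB = 1.75/2^12 = 427.25 µV.
(V_in − V_low)/LSB = (1.451 − 0)/0.000427246 = 3396.1691 → code 3396 (floor).
Reconstructed: 1.4509277 V.
Difference: 7.22656e-05 V → 72.27 µV.

72.27 µV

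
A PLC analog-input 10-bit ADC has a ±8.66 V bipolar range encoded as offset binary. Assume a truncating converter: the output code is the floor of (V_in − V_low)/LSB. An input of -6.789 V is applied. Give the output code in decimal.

code 110

With 1024 levels over 17.32 V, one step is 16.914 mV.
Input sits at 110.618 steps above V_low.
So the output code is 110.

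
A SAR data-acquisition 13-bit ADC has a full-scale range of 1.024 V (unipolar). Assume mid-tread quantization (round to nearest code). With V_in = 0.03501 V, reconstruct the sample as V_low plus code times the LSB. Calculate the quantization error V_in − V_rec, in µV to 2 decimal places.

LSB = 1.024/2^13 = 125.00 µV.
Scaled input = 280.0800 LSBs, so code = 280.
Reconstructed: 0.035 V.
V_in − V_rec = 1e-05 V = 10.00 µV.

10.00 µV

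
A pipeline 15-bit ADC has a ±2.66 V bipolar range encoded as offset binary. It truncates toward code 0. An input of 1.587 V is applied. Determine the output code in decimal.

code 26158

Full-scale span = 5.32 V; LSB = 5.32/2^15 = 162.35 µV.
(1.587 − (−2.66)) / 0.000162354 = 26158.965 LSBs.
So the output code is 26158.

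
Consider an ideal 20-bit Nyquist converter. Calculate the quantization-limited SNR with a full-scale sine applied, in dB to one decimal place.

122.2 dB

SNR ≈ 6.02·N + 1.76 dB = 6.02·20 + 1.76 = 122.16 dB.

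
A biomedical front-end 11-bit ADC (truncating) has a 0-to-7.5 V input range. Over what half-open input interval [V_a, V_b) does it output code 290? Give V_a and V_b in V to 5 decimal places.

LSB = 7.5/2^11 = 3.662 mV.
V_a = V_low + 290·LSB = 1.06201 V; V_b = V_low + 291·LSB = 1.06567 V.

[1.06201 V, 1.06567 V)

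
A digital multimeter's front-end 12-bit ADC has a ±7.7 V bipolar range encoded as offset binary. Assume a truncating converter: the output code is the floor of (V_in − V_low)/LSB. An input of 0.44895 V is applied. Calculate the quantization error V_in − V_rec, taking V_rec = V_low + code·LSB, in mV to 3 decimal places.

1.538 mV

One LSB is 15.4 V / 4096 = 3.760 mV.
(V_in − V_low)/LSB = (0.44895 − (−7.7))/0.00375977 = 2167.4090 → code 2167 (floor).
Reconstructed: 0.44741211 V.
Difference: 0.00153789 V → 1.538 mV.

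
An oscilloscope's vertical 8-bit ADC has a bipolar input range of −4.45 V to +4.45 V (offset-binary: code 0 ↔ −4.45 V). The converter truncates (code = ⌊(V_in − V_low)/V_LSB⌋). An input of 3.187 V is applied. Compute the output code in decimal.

code 219

LSB = 8.9 V / 256 = 34.766 mV.
Input sits at 219.671 steps above V_low.
So the output code is 219.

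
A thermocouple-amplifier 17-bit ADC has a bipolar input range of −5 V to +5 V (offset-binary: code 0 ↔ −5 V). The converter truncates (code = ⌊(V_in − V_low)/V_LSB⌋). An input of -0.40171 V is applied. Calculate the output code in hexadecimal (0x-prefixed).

code 0xEB6E (decimal 60270)

With 131072 levels over 10 V, one step is 76.29 µV.
(V_in − V_low)/LSB = (-0.40171 − (−5)) / 7.62939e-05 = 60270.707.
Floor → code 60270.
In hexadecimal (0x-prefixed): 0xEB6E.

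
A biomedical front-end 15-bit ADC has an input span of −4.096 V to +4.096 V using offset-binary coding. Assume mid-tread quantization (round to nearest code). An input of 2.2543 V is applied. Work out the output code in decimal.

Full-scale span = 8.192 V; LSB = 8.192/2^15 = 250.00 µV.
(2.2543 − (−4.096)) / 0.00025 = 25401.200 LSBs.
Round → code 25401.

code 25401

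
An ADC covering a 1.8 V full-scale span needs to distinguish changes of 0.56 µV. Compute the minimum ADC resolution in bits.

Number of steps required ≥ 1.8 V / 0.56 µV = 3214285.71.
Need 2^N ≥ 3214285.71; 2^21 = 2097152, 2^22 = 4194304.
Minimum N = 22.

22 bits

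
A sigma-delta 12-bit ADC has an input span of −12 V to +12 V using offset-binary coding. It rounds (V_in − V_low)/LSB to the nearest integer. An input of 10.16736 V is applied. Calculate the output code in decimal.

LSB = 24 V / 4096 = 5.859 mV.
(10.16736 − (−12)) / 0.00585938 = 3783.229 LSBs.
So the output code is 3783.

code 3783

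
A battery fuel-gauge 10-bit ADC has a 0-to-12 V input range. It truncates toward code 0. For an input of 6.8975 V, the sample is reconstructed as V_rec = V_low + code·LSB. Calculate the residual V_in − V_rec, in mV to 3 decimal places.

6.875 mV

Step size: 12 V ÷ 2^10 = 11.719 mV.
Scaled input = 588.5867 LSBs, so code = 588.
V_rec = 0 + 588·0.0117188 = 6.890625 V.
Difference: 0.006875 V → 6.875 mV.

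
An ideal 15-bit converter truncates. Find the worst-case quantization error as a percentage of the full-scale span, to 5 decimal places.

Truncating → worst-case error = 1 LSB = V_FS/2^15, so 100/32768 = 0.00305176 % of full scale.

0.00305 %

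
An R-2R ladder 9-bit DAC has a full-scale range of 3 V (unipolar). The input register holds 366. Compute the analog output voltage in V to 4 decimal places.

LSB = 3 V / 2^9 = 5.859 mV.
V_out = 0 + 366 × 0.00585938 V = 2.14453 V.

2.1445 V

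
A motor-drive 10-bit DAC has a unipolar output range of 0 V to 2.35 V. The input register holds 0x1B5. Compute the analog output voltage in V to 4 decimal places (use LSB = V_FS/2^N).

1.0029 V

LSB = 2.35 V / 2^10 = 2.295 mV.
Code 0x1B5 = 437 decimal.
V_out = 0 + 437 × 0.00229492 V = 1.00288 V.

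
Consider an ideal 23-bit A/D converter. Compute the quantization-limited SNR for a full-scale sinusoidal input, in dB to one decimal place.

SNR ≈ 6.02·N + 1.76 dB = 6.02·23 + 1.76 = 140.22 dB.

140.2 dB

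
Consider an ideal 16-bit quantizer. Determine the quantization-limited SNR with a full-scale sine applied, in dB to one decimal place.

98.1 dB

SNR ≈ 6.02·N + 1.76 dB = 6.02·16 + 1.76 = 98.08 dB.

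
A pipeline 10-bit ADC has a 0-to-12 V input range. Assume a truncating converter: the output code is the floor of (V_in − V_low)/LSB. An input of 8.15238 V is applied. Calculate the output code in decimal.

code 695

With 1024 levels over 12 V, one step is 11.719 mV.
(8.15238 − 0) / 0.0117188 = 695.670 LSBs.
So the output code is 695.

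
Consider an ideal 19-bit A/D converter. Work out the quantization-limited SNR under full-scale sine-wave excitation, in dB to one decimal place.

116.1 dB

SNR ≈ 6.02·N + 1.76 dB = 6.02·19 + 1.76 = 116.14 dB.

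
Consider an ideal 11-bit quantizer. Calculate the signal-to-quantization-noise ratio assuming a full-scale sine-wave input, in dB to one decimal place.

SNR ≈ 6.02·N + 1.76 dB = 6.02·11 + 1.76 = 67.98 dB.

68.0 dB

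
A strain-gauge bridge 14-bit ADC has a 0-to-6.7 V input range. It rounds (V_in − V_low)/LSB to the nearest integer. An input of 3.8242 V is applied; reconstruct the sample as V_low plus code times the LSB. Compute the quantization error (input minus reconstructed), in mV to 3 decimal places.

-0.165 mV

LSB = 6.7/2^14 = 408.94 µV.
(V_in − V_low)/LSB = (3.8242 − 0)/0.000408936 = 9351.5959 → code 9352 (round).
Reconstructed: 3.8243652 V.
Error = 3.8242 − 3.8243652 = -0.000165234 V = -0.165 mV.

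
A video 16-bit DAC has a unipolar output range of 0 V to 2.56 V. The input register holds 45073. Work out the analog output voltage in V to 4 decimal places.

1.7607 V

LSB = 2.56 V / 2^16 = 39.06 µV.
V_out = 0 + 45073 × 3.90625e-05 V = 1.76066 V.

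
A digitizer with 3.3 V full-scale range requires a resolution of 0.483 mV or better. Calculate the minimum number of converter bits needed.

Number of steps required ≥ 3.3 V / 0.483 mV = 6832.30.
Need 2^N ≥ 6832.30; 2^12 = 4096, 2^13 = 8192.
Minimum N = 13.

13 bits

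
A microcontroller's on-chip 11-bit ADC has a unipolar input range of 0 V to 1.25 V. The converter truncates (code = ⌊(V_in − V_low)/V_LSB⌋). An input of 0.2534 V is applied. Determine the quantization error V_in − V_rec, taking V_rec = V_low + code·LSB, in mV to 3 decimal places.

0.104 mV

One LSB is 1.25 V / 2048 = 0.610 mV.
(V_in − V_low)/LSB = (0.2534 − 0)/0.000610352 = 415.1706 → code 415 (floor).
Reconstructed: 0.2532959 V.
Error = 0.2534 − 0.2532959 = 0.000104102 V = 0.104 mV.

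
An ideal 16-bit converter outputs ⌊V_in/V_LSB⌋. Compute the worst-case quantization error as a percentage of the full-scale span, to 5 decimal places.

Truncating → worst-case error = 1 LSB = V_FS/2^16, so 100/65536 = 0.00152588 % of full scale.

0.00153 %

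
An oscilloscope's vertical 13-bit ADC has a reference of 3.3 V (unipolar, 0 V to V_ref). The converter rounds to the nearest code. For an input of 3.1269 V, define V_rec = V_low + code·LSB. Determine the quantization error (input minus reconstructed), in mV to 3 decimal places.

One LSB is 3.3 V / 8192 = 402.83 µV.
Scaled input = 7762.2924 LSBs, so code = 7762.
Reconstructed: 3.1267822 V.
Difference: 0.000117773 V → 0.118 mV.

0.118 mV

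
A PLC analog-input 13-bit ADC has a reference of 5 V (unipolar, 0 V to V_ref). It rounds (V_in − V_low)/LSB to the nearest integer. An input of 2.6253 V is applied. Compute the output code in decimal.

LSB = 5 V / 8192 = 0.610 mV.
(2.6253 − 0) / 0.000610352 = 4301.292 LSBs.
Round → code 4301.

code 4301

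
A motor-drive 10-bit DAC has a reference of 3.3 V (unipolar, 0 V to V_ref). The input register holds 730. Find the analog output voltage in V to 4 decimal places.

2.3525 V

LSB = 3.3 V / 2^10 = 3.223 mV.
V_out = 0 + 730 × 0.00322266 V = 2.35254 V.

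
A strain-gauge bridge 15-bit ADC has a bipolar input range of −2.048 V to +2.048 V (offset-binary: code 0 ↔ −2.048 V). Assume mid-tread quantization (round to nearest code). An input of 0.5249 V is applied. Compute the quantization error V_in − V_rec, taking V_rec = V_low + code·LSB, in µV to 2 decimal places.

25.00 µV

Step size: 4.096 V ÷ 2^15 = 125.00 µV.
Scaled input = 20583.2000 LSBs, so code = 20583.
Code 20583 maps back to (−2.048) + 20583×0.000125 V = 0.524875 V.
Error = 0.5249 − 0.524875 = 2.5e-05 V = 25.00 µV.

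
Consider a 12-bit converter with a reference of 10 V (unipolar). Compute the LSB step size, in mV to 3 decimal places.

Full-scale span = 10 V.
LSB = 10 / 2^12 = 10 / 4096 = 0.00244141 V = 2.441 mV.

2.441 mV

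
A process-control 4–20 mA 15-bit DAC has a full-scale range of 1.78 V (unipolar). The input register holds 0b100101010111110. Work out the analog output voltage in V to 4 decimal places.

1.0394 V

LSB = 1.78 V / 2^15 = 54.32 µV.
Code 0b100101010111110 = 19134 decimal.
V_out = 0 + 19134 × 5.43213e-05 V = 1.03938 V.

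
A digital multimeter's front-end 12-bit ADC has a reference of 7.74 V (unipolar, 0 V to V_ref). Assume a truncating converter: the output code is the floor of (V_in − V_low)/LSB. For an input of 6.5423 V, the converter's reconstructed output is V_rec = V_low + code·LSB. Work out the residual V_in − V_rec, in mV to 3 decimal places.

0.337 mV

One LSB is 7.74 V / 4096 = 1.890 mV.
(6.5423 − 0)/0.00188965 = 3462.1784; ⌊·⌋ gives code 3462.
Reconstructed: 6.5419629 V.
Error = 6.5423 − 6.5419629 = 0.000337109 V = 0.337 mV.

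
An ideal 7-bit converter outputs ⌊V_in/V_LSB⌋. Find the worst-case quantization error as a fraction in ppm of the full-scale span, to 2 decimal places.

Truncating → worst-case error = 1 LSB = V_FS/2^7, so 1e+06/128 = 7812.5 ppm of full scale.

7812.50 ppm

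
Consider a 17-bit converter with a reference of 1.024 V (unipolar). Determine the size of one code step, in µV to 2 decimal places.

7.81 µV

Full-scale span = 1.024 V.
LSB = 1.024 / 2^17 = 1.024 / 131072 = 7.8125e-06 V = 7.81 µV.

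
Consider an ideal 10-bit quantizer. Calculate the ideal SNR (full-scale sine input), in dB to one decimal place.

SNR ≈ 6.02·N + 1.76 dB = 6.02·10 + 1.76 = 61.96 dB.

62.0 dB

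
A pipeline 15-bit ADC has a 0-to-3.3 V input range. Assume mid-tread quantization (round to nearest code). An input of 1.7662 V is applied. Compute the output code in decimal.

code 17538

With 32768 levels over 3.3 V, one step is 100.71 µV.
(1.7662 − 0) / 0.000100708 = 17537.831 LSBs.
round(17537.831) = 17538.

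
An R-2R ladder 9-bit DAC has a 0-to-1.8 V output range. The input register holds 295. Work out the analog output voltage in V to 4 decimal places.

1.0371 V

LSB = 1.8 V / 2^9 = 3.516 mV.
V_out = 0 + 295 × 0.00351563 V = 1.03711 V.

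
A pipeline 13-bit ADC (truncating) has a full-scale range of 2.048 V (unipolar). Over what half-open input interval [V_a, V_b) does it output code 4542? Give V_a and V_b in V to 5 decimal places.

[1.13550 V, 1.13575 V)

LSB = 2.048/2^13 = 250.00 µV.
V_a = V_low + 4542·LSB = 1.1355 V; V_b = V_low + 4543·LSB = 1.13575 V.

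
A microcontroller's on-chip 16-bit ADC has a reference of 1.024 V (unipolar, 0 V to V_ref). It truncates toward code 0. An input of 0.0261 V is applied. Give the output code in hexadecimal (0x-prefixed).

code 0x686 (decimal 1670)

Full-scale span = 1.024 V; LSB = 1.024/2^16 = 15.62 µV.
Input sits at 1670.400 steps above V_low.
So the output code is 1670.
In hexadecimal (0x-prefixed): 0x686.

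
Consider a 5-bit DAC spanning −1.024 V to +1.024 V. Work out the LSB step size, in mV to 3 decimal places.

64.000 mV

Full-scale span = 2.048 V.
LSB = 2.048 / 2^5 = 2.048 / 32 = 0.064 V = 64.000 mV.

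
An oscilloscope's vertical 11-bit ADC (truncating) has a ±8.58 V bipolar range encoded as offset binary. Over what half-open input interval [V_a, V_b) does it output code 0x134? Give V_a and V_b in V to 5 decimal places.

LSB = 17.16/2^11 = 8.379 mV.
Code 0x134 = 308 decimal.
V_a = V_low + 308·LSB = -5.9993 V; V_b = V_low + 309·LSB = -5.99092 V.

[-5.99930 V, -5.99092 V)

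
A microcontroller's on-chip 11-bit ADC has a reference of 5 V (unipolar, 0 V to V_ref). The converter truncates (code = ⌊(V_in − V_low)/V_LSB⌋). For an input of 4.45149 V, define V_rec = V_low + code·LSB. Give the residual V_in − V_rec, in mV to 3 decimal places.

Step size: 5 V ÷ 2^11 = 2.441 mV.
Scaled input = 1823.3303 LSBs, so code = 1823.
V_rec = 0 + 1823·0.00244141 = 4.4506836 V.
V_in − V_rec = 0.000806406 V = 0.806 mV.

0.806 mV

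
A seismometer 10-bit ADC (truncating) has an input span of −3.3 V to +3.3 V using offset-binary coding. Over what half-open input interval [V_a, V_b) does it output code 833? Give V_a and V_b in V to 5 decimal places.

[2.06895 V, 2.07539 V)

LSB = 6.6/2^10 = 6.445 mV.
V_a = V_low + 833·LSB = 2.06895 V; V_b = V_low + 834·LSB = 2.07539 V.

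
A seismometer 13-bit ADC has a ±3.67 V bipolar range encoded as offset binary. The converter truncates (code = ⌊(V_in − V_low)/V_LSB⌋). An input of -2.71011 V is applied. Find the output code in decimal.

code 1071

LSB = 7.34 V / 8192 = 0.896 mV.
(V_in − V_low)/LSB = (-2.71011 − (−3.67)) / 0.000895996 = 1071.310.
So the output code is 1071.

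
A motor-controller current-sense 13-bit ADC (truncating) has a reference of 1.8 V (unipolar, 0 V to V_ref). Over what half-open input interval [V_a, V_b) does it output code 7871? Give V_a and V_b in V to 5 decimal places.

LSB = 1.8/2^13 = 219.73 µV.
V_a = V_low + 7871·LSB = 1.72947 V; V_b = V_low + 7872·LSB = 1.72969 V.

[1.72947 V, 1.72969 V)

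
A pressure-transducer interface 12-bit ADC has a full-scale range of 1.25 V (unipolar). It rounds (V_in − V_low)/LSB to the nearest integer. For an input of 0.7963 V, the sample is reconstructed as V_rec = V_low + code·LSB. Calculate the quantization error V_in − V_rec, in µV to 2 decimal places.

LSB = 1.25/2^12 = 305.18 µV.
Scaled input = 2609.3158 LSBs, so code = 2609.
V_rec = 0 + 2609·0.000305176 = 0.79620361 V.
Error = 0.7963 − 0.79620361 = 9.63867e-05 V = 96.39 µV.

96.39 µV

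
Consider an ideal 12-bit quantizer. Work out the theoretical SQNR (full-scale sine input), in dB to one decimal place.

SNR ≈ 6.02·N + 1.76 dB = 6.02·12 + 1.76 = 74.00 dB.

74.0 dB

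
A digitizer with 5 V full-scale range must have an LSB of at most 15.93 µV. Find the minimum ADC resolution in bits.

19 bits

Number of steps required ≥ 5 V / 15.93 µV = 313873.20.
Need 2^N ≥ 313873.20; 2^18 = 262144, 2^19 = 524288.
Minimum N = 19.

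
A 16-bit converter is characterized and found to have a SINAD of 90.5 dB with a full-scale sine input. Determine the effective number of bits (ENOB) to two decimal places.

14.74 bits

ENOB = (SINAD − 1.76) / 6.02 = (90.5 − 1.76)/6.02 = 14.741.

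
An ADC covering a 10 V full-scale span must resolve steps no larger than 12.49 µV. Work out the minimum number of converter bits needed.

Number of steps required ≥ 10 V / 12.49 µV = 800640.51.
Need 2^N ≥ 800640.51; 2^19 = 524288, 2^20 = 1048576.
Minimum N = 20.

20 bits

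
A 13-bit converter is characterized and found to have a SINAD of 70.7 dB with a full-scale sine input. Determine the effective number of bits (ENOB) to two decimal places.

11.45 bits

ENOB = (SINAD − 1.76) / 6.02 = (70.7 − 1.76)/6.02 = 11.452.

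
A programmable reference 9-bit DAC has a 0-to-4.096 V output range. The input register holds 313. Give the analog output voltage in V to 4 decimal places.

2.5040 V

LSB = 4.096 V / 2^9 = 8.000 mV.
V_out = 0 + 313 × 0.008 V = 2.504 V.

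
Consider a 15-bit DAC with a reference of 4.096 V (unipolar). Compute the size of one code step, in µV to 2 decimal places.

125.00 µV

Full-scale span = 4.096 V.
LSB = 4.096 / 2^15 = 4.096 / 32768 = 0.000125 V = 125.00 µV.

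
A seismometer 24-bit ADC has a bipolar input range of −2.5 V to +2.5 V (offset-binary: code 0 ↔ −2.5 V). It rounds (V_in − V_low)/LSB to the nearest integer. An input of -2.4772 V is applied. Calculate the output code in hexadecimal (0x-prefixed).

LSB = 5 V / 16777216 = 0.30 µV.
(V_in − V_low)/LSB = (-2.4772 − (−2.5)) / 2.98023e-07 = 76504.105.
So the output code is 76504.
In hexadecimal (0x-prefixed): 0x12AD8.

code 0x12AD8 (decimal 76504)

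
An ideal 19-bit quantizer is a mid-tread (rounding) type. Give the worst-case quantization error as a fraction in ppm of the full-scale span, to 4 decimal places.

Rounding → worst-case error = ½ LSB = V_FS/2^20, so 1e+06/1048576 = 0.953674 ppm of full scale.

0.9537 ppm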